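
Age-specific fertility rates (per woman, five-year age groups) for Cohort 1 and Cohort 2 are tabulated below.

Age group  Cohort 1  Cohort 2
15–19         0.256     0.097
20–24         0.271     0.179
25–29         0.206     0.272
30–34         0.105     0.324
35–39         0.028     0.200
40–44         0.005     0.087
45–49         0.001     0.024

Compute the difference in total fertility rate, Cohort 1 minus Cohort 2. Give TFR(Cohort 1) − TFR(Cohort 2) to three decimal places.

Cohort 1:
  Sum of ASFRs = 0.256 + 0.271 + 0.206 + 0.105 + 0.028 + 0.005 + 0.001 = 0.872
  TFR = 5 × 0.872 = 4.36
Cohort 2:
  Sum of ASFRs = 0.097 + 0.179 + 0.272 + 0.324 + 0.200 + 0.087 + 0.024 = 1.183
  TFR = 5 × 1.183 = 5.915
Difference = 4.36 − 5.915 = -1.555

-1.555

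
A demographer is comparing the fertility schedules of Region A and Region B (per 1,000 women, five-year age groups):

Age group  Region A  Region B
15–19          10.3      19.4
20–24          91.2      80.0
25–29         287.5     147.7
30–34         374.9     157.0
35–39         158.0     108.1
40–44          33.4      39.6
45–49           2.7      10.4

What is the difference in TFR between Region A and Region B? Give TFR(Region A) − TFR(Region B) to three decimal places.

1.979

Region A:
  Sum of ASFRs = 10.3 + 91.2 + 287.5 + 374.9 + 158.0 + 33.4 + 2.7 = 958.0
  TFR = 5 × 958.0 / 1000 = 4.79
Region B:
  Sum of ASFRs = 19.4 + 80.0 + 147.7 + 157.0 + 108.1 + 39.6 + 10.4 = 562.2
  TFR = 5 × 562.2 / 1000 = 2.811
Difference = 4.79 − 2.811 = 1.979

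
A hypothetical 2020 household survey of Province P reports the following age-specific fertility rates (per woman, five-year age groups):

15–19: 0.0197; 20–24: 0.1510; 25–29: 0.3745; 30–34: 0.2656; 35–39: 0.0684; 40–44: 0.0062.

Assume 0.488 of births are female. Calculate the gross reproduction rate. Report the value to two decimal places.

2.16

Proportion female at birth = 0.488.
Sum of ASFRs = 0.0197 + 0.1510 + 0.3745 + 0.2656 + 0.0684 + 0.0062 = 0.8854
TFR = 5 × 0.8854 = 4.427
GRR = 0.488 × 4.427 = 2.16038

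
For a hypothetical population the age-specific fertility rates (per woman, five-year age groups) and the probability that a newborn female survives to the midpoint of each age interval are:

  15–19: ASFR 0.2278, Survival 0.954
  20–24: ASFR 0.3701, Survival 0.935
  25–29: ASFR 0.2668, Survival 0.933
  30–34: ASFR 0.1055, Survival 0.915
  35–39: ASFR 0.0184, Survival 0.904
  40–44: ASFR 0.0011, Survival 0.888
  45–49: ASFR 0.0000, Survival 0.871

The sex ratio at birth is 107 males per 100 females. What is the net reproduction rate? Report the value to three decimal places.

Proportion female at birth = 100 / (100 + 107) = 0.48309.
Survival-weighted fertility by age (5·fₓ·Sₓ):
  15–19: 5 × 0.2278 × 0.954 = 1.08661
  20–24: 5 × 0.3701 × 0.935 = 1.73022
  25–29: 5 × 0.2668 × 0.933 = 1.24462
  30–34: 5 × 0.1055 × 0.915 = 0.48266
  35–39: 5 × 0.0184 × 0.904 = 0.08317
  40–44: 5 × 0.0011 × 0.888 = 0.00488
  45–49: 5 × 0.0000 × 0.871 = 0.00000
Sum = 4.63216
NRR = 0.48309 × 4.63216 = 2.23775
With NRR above 1 the population is above replacement fertility.

2.238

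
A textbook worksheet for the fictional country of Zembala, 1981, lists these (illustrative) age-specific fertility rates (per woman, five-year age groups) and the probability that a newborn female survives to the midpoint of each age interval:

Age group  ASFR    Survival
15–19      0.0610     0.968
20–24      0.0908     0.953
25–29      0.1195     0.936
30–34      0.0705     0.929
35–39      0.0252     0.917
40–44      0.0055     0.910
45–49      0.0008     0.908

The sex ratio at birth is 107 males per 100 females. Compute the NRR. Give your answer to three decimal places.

0.850

Proportion female at birth = 100 / (100 + 107) = 0.48309.
Per-age-group product (5 × ASFR × survival probability):
  15–19: 5 × 0.0610 × 0.968 = 0.29524
  20–24: 5 × 0.0908 × 0.953 = 0.43266
  25–29: 5 × 0.1195 × 0.936 = 0.55926
  30–34: 5 × 0.0705 × 0.929 = 0.32747
  35–39: 5 × 0.0252 × 0.917 = 0.11554
  40–44: 5 × 0.0055 × 0.910 = 0.02503
  45–49: 5 × 0.0008 × 0.908 = 0.00363
Sum = 1.75883
NRR = 0.48309 × 1.75883 = 0.84967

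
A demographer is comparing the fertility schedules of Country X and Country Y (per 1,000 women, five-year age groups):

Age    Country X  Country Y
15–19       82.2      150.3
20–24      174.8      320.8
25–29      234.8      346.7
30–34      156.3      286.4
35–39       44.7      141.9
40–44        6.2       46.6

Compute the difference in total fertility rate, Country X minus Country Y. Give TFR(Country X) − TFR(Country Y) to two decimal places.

-2.97

Country X:
  Sum of ASFRs = 82.2 + 174.8 + 234.8 + 156.3 + 44.7 + 6.2 = 699.0
  TFR = 5 × 699.0 / 1000 = 3.495
Country Y:
  Sum of ASFRs = 150.3 + 320.8 + 346.7 + 286.4 + 141.9 + 46.6 = 1292.7
  TFR = 5 × 1292.7 / 1000 = 6.4635
Difference = 3.495 − 6.4635 = -2.9685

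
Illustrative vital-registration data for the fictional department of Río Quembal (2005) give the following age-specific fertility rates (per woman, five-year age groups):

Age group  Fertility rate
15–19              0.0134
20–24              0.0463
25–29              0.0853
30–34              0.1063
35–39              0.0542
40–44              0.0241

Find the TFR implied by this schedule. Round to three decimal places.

1.648

Sum of ASFRs = 0.0134 + 0.0463 + 0.0853 + 0.1063 + 0.0542 + 0.0241 = 0.3296
TFR = 5 × 0.3296 = 1.648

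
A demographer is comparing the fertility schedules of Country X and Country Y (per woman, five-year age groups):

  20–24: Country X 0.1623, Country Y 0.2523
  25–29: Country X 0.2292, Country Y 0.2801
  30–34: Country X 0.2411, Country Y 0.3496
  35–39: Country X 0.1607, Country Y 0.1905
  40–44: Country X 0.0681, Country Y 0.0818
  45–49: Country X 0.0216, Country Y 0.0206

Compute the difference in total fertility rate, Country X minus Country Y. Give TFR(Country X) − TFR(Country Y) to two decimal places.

Country X:
  Sum of ASFRs = 0.1623 + 0.2292 + 0.2411 + 0.1607 + 0.0681 + 0.0216 = 0.8830
  TFR = 5 × 0.8830 = 4.415
Country Y:
  Sum of ASFRs = 0.2523 + 0.2801 + 0.3496 + 0.1905 + 0.0818 + 0.0206 = 1.1749
  TFR = 5 × 1.1749 = 5.8745
Difference = 4.415 − 5.8745 = -1.4595

-1.46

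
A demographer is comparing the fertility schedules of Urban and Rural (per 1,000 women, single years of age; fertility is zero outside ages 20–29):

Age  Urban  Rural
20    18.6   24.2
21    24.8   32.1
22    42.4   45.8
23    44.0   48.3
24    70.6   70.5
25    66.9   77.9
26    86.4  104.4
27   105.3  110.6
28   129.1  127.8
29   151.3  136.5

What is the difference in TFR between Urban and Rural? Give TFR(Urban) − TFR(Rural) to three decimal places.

Urban:
  Sum of ASFRs = 18.6 + 24.8 + 42.4 + 44.0 + 70.6 + 66.9 + 86.4 + 105.3 + 129.1 + 151.3 = 739.4
  TFR = 739.4 / 1000 = 0.7394
Rural:
  Sum of ASFRs = 24.2 + 32.1 + 45.8 + 48.3 + 70.5 + 77.9 + 104.4 + 110.6 + 127.8 + 136.5 = 778.1
  TFR = 778.1 / 1000 = 0.7781
Difference = 0.7394 − 0.7781 = -0.0387

-0.039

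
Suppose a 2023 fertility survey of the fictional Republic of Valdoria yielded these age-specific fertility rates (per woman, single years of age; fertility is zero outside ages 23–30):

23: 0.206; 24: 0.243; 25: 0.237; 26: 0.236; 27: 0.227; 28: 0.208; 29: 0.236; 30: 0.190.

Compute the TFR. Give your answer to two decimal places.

1.78

Sum of ASFRs = 0.206 + 0.243 + 0.237 + 0.236 + 0.227 + 0.208 + 0.236 + 0.190 = 1.783
TFR = 1.783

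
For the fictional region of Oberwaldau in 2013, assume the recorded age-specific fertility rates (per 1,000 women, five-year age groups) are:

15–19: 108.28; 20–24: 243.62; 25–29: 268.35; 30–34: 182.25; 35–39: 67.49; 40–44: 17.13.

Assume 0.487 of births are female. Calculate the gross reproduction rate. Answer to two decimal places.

2.16

Proportion female at birth = 0.487.
Sum of ASFRs = 108.28 + 243.62 + 268.35 + 182.25 + 67.49 + 17.13 = 887.12
TFR = 5 × 887.12 / 1000 = 4.4356
GRR = 0.487 × 4.4356 = 2.16014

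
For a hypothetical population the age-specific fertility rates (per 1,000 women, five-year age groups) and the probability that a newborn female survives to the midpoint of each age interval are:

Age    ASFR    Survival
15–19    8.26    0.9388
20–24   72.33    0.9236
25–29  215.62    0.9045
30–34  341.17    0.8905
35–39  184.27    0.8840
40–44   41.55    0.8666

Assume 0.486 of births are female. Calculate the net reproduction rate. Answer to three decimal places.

1.877

Proportion female at birth = 0.486.
Weighting each age-specific rate by interval width and survival:
  15–19: 5 × 8.26/1000 × 0.9388 = 0.03877
  20–24: 5 × 72.33/1000 × 0.9236 = 0.33402
  25–29: 5 × 215.62/1000 × 0.9045 = 0.97514
  30–34: 5 × 341.17/1000 × 0.8905 = 1.51906
  35–39: 5 × 184.27/1000 × 0.8840 = 0.81447
  40–44: 5 × 41.55/1000 × 0.8666 = 0.18004
Sum = 3.86150
NRR = 0.486 × 3.86150 = 1.87669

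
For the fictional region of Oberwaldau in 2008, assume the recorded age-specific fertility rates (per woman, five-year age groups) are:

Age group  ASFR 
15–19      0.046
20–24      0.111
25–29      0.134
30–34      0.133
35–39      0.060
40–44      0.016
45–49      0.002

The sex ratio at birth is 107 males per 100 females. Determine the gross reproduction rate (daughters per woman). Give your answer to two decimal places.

1.21

Proportion female at birth = 100 / (100 + 107) = 0.48309.
Sum of ASFRs = 0.046 + 0.111 + 0.134 + 0.133 + 0.060 + 0.016 + 0.002 = 0.502
TFR = 5 × 0.502 = 2.51
GRR = 0.48309 × 2.51 = 1.21256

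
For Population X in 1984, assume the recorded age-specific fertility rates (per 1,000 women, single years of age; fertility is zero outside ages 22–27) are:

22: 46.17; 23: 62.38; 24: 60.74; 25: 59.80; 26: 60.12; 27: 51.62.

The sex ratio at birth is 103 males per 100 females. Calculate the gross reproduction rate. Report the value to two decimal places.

Proportion female at birth = 100 / (100 + 103) = 0.49261.
Sum of ASFRs = 46.17 + 62.38 + 60.74 + 59.80 + 60.12 + 51.62 = 340.83
TFR = 340.83 / 1000 = 0.34083
GRR = 0.49261 × 0.34083 = 0.16790

0.17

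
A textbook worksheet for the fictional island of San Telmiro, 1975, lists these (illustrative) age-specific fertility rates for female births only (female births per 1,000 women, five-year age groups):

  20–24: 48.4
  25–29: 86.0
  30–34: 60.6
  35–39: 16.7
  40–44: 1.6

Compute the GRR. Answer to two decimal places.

Sum of female ASFRs = 48.4 + 86.0 + 60.6 + 16.7 + 1.6 = 213.3
GRR = 5 × 213.3 / 1000 = 1.0665

1.07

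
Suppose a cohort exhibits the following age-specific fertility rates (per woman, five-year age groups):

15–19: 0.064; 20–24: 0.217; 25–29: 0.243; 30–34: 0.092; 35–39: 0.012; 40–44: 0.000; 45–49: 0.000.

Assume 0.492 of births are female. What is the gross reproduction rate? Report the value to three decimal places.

Proportion female at birth = 0.492.
Sum of ASFRs = 0.064 + 0.217 + 0.243 + 0.092 + 0.012 + 0.000 + 0.000 = 0.628
TFR = 5 × 0.628 = 3.14
GRR = 0.492 × 3.14 = 1.54488

1.545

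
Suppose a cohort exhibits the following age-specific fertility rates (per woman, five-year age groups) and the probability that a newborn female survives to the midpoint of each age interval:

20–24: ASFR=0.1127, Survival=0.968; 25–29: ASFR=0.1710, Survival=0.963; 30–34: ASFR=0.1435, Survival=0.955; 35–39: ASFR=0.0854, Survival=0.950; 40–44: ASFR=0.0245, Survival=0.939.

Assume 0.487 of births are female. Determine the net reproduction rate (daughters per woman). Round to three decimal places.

Proportion female at birth = 0.487.
Per-age-group product (5 × ASFR × survival probability):
  20–24: 5 × 0.1127 × 0.968 = 0.54547
  25–29: 5 × 0.1710 × 0.963 = 0.82337
  30–34: 5 × 0.1435 × 0.955 = 0.68521
  35–39: 5 × 0.0854 × 0.950 = 0.40565
  40–44: 5 × 0.0245 × 0.939 = 0.11503
Sum = 2.57473
NRR = 0.487 × 2.57473 = 1.25389

1.254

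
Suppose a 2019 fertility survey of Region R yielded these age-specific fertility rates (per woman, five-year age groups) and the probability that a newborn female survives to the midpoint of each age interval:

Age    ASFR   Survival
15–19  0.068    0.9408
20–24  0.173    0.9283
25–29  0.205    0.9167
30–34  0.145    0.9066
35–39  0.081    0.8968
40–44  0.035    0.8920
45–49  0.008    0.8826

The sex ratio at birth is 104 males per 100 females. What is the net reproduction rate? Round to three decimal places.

1.605

Proportion female at birth = 100 / (100 + 104) = 0.49020.
Weighting each age-specific rate by interval width and survival:
  15–19: 5 × 0.068 × 0.9408 = 0.31987
  20–24: 5 × 0.173 × 0.9283 = 0.80298
  25–29: 5 × 0.205 × 0.9167 = 0.93962
  30–34: 5 × 0.145 × 0.9066 = 0.65729
  35–39: 5 × 0.081 × 0.8968 = 0.36320
  40–44: 5 × 0.035 × 0.8920 = 0.15610
  45–49: 5 × 0.008 × 0.8826 = 0.03530
Sum = 3.27436
NRR = 0.49020 × 3.27436 = 1.60509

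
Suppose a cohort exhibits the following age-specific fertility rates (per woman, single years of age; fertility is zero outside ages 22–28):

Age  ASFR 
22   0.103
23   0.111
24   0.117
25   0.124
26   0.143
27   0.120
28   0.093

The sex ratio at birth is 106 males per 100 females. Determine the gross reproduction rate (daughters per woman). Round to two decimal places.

0.39

Proportion female at birth = 100 / (100 + 106) = 0.48544.
Sum of ASFRs = 0.103 + 0.111 + 0.117 + 0.124 + 0.143 + 0.120 + 0.093 = 0.811
TFR = 0.811
GRR = 0.48544 × 0.811 = 0.39369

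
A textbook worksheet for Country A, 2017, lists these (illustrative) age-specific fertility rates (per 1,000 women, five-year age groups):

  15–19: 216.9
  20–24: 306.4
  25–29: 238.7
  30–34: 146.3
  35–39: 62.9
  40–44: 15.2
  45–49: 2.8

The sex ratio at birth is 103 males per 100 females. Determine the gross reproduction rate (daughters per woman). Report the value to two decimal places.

2.44

Proportion female at birth = 100 / (100 + 103) = 0.49261.
Sum of ASFRs = 216.9 + 306.4 + 238.7 + 146.3 + 62.9 + 15.2 + 2.8 = 989.2
TFR = 5 × 989.2 / 1000 = 4.946
GRR = 0.49261 × 4.946 = 2.43645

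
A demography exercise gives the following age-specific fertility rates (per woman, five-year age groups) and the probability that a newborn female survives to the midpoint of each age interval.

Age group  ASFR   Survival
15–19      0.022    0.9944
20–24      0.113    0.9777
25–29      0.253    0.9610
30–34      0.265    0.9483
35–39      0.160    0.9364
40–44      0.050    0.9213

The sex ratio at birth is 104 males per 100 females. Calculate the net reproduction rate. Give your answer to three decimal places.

Proportion female at birth = 100 / (100 + 104) = 0.49020.
Per-age-group product (5 × ASFR × survival probability):
  15–19: 5 × 0.022 × 0.9944 = 0.10938
  20–24: 5 × 0.113 × 0.9777 = 0.55240
  25–29: 5 × 0.253 × 0.9610 = 1.21567
  30–34: 5 × 0.265 × 0.9483 = 1.25650
  35–39: 5 × 0.160 × 0.9364 = 0.74912
  40–44: 5 × 0.050 × 0.9213 = 0.23033
Sum = 4.11340
NRR = 0.49020 × 4.11340 = 2.01639

2.016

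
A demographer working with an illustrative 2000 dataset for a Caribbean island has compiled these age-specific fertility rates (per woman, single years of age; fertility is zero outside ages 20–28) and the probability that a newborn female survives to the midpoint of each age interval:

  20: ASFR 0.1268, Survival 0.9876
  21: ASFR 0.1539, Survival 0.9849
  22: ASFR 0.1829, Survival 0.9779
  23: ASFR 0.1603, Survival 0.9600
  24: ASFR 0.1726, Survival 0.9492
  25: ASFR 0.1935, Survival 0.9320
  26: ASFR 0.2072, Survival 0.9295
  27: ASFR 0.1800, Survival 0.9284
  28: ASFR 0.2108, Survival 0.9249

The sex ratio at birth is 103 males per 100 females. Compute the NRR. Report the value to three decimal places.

Proportion female at birth = 100 / (100 + 103) = 0.49261.
Per-age-group product (1 × ASFR × survival probability):
  20: 1 × 0.1268 × 0.9876 = 0.12523
  21: 1 × 0.1539 × 0.9849 = 0.15158
  22: 1 × 0.1829 × 0.9779 = 0.17886
  23: 1 × 0.1603 × 0.9600 = 0.15389
  24: 1 × 0.1726 × 0.9492 = 0.16383
  25: 1 × 0.1935 × 0.9320 = 0.18034
  26: 1 × 0.2072 × 0.9295 = 0.19259
  27: 1 × 0.1800 × 0.9284 = 0.16711
  28: 1 × 0.2108 × 0.9249 = 0.19497
Sum = 1.50840
NRR = 0.49261 × 1.50840 = 0.74305
NRR < 1, so the cohort does not fully replace itself.

0.743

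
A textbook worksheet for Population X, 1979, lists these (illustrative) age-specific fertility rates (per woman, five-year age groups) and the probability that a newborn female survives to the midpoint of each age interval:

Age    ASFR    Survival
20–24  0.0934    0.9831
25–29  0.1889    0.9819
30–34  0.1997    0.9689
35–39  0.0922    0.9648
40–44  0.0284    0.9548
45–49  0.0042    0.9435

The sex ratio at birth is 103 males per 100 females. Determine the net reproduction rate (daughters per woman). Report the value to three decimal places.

1.455

Proportion female at birth = 100 / (100 + 103) = 0.49261.
Per-age-group product (5 × ASFR × survival probability):
  20–24: 5 × 0.0934 × 0.9831 = 0.45911
  25–29: 5 × 0.1889 × 0.9819 = 0.92740
  30–34: 5 × 0.1997 × 0.9689 = 0.96745
  35–39: 5 × 0.0922 × 0.9648 = 0.44477
  40–44: 5 × 0.0284 × 0.9548 = 0.13558
  45–49: 5 × 0.0042 × 0.9435 = 0.01981
Sum = 2.95412
NRR = 0.49261 × 2.95412 = 1.45523
NRR > 1, so each generation more than replaces itself.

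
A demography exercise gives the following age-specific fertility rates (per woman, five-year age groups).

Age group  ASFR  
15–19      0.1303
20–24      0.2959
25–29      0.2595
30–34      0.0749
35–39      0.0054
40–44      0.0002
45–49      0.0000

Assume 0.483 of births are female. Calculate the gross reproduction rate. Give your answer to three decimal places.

1.850

Proportion female at birth = 0.483.
Sum of ASFRs = 0.1303 + 0.2959 + 0.2595 + 0.0749 + 0.0054 + 0.0002 + 0.0000 = 0.7662
TFR = 5 × 0.7662 = 3.831
GRR = 0.483 × 3.831 = 1.85037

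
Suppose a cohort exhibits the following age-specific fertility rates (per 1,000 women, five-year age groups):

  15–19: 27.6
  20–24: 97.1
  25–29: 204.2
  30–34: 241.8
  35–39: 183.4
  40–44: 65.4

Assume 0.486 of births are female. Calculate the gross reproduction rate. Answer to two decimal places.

1.99

Proportion female at birth = 0.486.
Sum of ASFRs = 27.6 + 97.1 + 204.2 + 241.8 + 183.4 + 65.4 = 819.5
TFR = 5 × 819.5 / 1000 = 4.0975
GRR = 0.486 × 4.0975 = 1.99139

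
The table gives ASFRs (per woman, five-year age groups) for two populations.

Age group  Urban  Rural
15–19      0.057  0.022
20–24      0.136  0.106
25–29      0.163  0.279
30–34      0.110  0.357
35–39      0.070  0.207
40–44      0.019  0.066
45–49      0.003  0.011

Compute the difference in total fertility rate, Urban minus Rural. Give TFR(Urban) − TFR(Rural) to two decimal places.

Urban:
  Sum of ASFRs = 0.057 + 0.136 + 0.163 + 0.110 + 0.070 + 0.019 + 0.003 = 0.558
  TFR = 5 × 0.558 = 2.79
Rural:
  Sum of ASFRs = 0.022 + 0.106 + 0.279 + 0.357 + 0.207 + 0.066 + 0.011 = 1.048
  TFR = 5 × 1.048 = 5.24
Difference = 2.79 − 5.24 = -2.45

-2.45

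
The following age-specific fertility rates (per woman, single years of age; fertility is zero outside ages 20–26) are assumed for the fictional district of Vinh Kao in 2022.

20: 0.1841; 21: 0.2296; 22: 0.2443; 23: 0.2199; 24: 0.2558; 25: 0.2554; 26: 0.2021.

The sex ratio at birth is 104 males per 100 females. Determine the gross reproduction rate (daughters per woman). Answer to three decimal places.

0.780

Proportion female at birth = 100 / (100 + 104) = 0.49020.
Sum of ASFRs = 0.1841 + 0.2296 + 0.2443 + 0.2199 + 0.2558 + 0.2554 + 0.2021 = 1.5912
TFR = 1.5912
GRR = 0.49020 × 1.5912 = 0.78001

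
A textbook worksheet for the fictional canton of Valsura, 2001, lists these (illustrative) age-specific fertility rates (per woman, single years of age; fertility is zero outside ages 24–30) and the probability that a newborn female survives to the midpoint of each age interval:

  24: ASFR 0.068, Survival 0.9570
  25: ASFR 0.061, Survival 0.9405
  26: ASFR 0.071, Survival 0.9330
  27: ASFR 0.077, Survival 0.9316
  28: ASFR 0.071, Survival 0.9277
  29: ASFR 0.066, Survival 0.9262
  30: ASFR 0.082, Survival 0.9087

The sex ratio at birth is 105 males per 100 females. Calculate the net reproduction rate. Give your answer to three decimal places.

Proportion female at birth = 100 / (100 + 105) = 0.48780.
Weighting each age-specific rate by interval width and survival:
  24: 1 × 0.068 × 0.9570 = 0.06508
  25: 1 × 0.061 × 0.9405 = 0.05737
  26: 1 × 0.071 × 0.9330 = 0.06624
  27: 1 × 0.077 × 0.9316 = 0.07173
  28: 1 × 0.071 × 0.9277 = 0.06587
  29: 1 × 0.066 × 0.9262 = 0.06113
  30: 1 × 0.082 × 0.9087 = 0.07451
Sum = 0.46193
NRR = 0.48780 × 0.46193 = 0.22533
With NRR below 1 the population is below replacement fertility.

0.225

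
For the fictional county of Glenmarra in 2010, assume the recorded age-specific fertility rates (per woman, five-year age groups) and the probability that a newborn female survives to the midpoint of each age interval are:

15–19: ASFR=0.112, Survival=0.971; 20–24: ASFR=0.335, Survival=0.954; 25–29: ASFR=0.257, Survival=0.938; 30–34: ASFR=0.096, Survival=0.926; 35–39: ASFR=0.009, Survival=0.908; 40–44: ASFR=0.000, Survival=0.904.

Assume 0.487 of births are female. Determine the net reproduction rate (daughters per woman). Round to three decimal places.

Proportion female at birth = 0.487.
Each age group contributes 5 × ASFR × survival:
  15–19: 5 × 0.112 × 0.971 = 0.54376
  20–24: 5 × 0.335 × 0.954 = 1.59795
  25–29: 5 × 0.257 × 0.938 = 1.20533
  30–34: 5 × 0.096 × 0.926 = 0.44448
  35–39: 5 × 0.009 × 0.908 = 0.04086
  40–44: 5 × 0.000 × 0.904 = 0.00000
Sum = 3.83238
NRR = 0.487 × 3.83238 = 1.86637

1.866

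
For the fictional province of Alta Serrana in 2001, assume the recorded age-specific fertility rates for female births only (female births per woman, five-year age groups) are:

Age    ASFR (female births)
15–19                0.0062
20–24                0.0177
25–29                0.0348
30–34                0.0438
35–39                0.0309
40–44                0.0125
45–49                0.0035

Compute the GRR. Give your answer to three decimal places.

Sum of female ASFRs = 0.0062 + 0.0177 + 0.0348 + 0.0438 + 0.0309 + 0.0125 + 0.0035 = 0.1494
GRR = 5 × 0.1494 = 0.747

0.747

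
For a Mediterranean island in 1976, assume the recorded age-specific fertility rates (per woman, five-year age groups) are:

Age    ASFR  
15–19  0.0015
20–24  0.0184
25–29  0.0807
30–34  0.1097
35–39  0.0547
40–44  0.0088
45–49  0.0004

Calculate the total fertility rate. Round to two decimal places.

Sum of ASFRs = 0.0015 + 0.0184 + 0.0807 + 0.1097 + 0.0547 + 0.0088 + 0.0004 = 0.2742
TFR = 5 × 0.2742 = 1.371

1.37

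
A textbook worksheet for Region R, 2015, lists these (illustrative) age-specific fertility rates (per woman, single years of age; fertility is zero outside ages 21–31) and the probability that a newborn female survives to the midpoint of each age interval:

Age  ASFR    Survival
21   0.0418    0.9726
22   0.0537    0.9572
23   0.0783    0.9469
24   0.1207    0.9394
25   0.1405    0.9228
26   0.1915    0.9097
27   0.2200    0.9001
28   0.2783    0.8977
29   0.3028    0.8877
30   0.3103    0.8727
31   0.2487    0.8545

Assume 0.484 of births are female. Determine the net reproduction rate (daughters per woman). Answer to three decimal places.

Proportion female at birth = 0.484.
Survival-weighted fertility by age (1·fₓ·Sₓ):
  21: 1 × 0.0418 × 0.9726 = 0.04065
  22: 1 × 0.0537 × 0.9572 = 0.05140
  23: 1 × 0.0783 × 0.9469 = 0.07414
  24: 1 × 0.1207 × 0.9394 = 0.11339
  25: 1 × 0.1405 × 0.9228 = 0.12965
  26: 1 × 0.1915 × 0.9097 = 0.17421
  27: 1 × 0.2200 × 0.9001 = 0.19802
  28: 1 × 0.2783 × 0.8977 = 0.24983
  29: 1 × 0.3028 × 0.8877 = 0.26880
  30: 1 × 0.3103 × 0.8727 = 0.27080
  31: 1 × 0.2487 × 0.8545 = 0.21251
Sum = 1.78340
NRR = 0.484 × 1.78340 = 0.86317
An NRR under 1 implies long-run decline under these rates.

0.863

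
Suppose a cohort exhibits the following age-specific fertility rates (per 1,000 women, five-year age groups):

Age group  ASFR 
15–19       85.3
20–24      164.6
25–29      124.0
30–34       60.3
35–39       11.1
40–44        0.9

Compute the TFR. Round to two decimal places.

Sum of ASFRs = 85.3 + 164.6 + 124.0 + 60.3 + 11.1 + 0.9 = 446.2
TFR = 5 × 446.2 / 1000 = 2.231

2.23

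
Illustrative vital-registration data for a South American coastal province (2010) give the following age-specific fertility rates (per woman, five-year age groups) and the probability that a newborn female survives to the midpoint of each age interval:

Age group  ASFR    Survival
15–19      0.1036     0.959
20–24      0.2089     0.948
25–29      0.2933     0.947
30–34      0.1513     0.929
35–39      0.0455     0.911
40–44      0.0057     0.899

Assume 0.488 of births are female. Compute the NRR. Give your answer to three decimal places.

1.860

Proportion female at birth = 0.488.
Each age group contributes 5 × ASFR × survival:
  15–19: 5 × 0.1036 × 0.959 = 0.49676
  20–24: 5 × 0.2089 × 0.948 = 0.99019
  25–29: 5 × 0.2933 × 0.947 = 1.38878
  30–34: 5 × 0.1513 × 0.929 = 0.70279
  35–39: 5 × 0.0455 × 0.911 = 0.20725
  40–44: 5 × 0.0057 × 0.899 = 0.02562
Sum = 3.81139
NRR = 0.488 × 3.81139 = 1.85996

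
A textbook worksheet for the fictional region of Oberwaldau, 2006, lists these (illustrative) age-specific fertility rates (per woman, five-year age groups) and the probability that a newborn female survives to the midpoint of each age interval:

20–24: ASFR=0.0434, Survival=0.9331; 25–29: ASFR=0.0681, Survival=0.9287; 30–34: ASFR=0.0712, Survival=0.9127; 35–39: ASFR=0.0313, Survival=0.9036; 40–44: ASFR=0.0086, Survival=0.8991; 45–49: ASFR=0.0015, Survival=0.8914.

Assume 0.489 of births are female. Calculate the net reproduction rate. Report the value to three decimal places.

0.504

Proportion female at birth = 0.489.
Each age group contributes 5 × ASFR × survival:
  20–24: 5 × 0.0434 × 0.9331 = 0.20248
  25–29: 5 × 0.0681 × 0.9287 = 0.31622
  30–34: 5 × 0.0712 × 0.9127 = 0.32492
  35–39: 5 × 0.0313 × 0.9036 = 0.14141
  40–44: 5 × 0.0086 × 0.8991 = 0.03866
  45–49: 5 × 0.0015 × 0.8914 = 0.00669
Sum = 1.03038
NRR = 0.489 × 1.03038 = 0.50386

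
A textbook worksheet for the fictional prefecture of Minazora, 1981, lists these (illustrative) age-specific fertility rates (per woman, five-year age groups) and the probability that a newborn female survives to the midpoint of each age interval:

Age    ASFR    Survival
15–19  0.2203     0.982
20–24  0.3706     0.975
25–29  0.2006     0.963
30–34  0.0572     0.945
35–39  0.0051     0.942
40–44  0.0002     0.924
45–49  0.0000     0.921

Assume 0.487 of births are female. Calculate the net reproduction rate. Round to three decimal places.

Proportion female at birth = 0.487.
Weighting each age-specific rate by interval width and survival:
  15–19: 5 × 0.2203 × 0.982 = 1.08167
  20–24: 5 × 0.3706 × 0.975 = 1.80668
  25–29: 5 × 0.2006 × 0.963 = 0.96589
  30–34: 5 × 0.0572 × 0.945 = 0.27027
  35–39: 5 × 0.0051 × 0.942 = 0.02402
  40–44: 5 × 0.0002 × 0.924 = 0.00092
  45–49: 5 × 0.0000 × 0.921 = 0.00000
Sum = 4.14945
NRR = 0.487 × 4.14945 = 2.02078

2.021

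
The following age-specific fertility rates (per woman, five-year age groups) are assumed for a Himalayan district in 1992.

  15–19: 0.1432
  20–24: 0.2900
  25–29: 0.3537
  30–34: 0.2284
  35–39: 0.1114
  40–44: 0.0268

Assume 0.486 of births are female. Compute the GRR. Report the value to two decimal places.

2.80

Proportion female at birth = 0.486.
Sum of ASFRs = 0.1432 + 0.2900 + 0.3537 + 0.2284 + 0.1114 + 0.0268 = 1.1535
TFR = 5 × 1.1535 = 5.7675
GRR = 0.486 × 5.7675 = 2.80301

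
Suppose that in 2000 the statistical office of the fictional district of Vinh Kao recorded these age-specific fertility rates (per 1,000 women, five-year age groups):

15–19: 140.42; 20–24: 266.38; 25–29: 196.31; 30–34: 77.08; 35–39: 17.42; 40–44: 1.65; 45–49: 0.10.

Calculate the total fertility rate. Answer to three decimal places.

Sum of ASFRs = 140.42 + 266.38 + 196.31 + 77.08 + 17.42 + 1.65 + 0.10 = 699.36
TFR = 5 × 699.36 / 1000 = 3.4968

3.497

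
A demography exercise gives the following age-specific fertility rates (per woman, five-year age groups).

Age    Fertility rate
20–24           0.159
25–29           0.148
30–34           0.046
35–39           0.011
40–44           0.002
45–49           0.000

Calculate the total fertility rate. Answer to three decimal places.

Sum of ASFRs = 0.159 + 0.148 + 0.046 + 0.011 + 0.002 + 0.000 = 0.366
TFR = 5 × 0.366 = 1.83

1.830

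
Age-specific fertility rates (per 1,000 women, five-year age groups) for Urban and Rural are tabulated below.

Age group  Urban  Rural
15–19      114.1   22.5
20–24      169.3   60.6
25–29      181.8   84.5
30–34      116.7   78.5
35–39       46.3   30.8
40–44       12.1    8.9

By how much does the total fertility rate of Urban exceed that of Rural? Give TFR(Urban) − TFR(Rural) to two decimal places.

1.77

Urban:
  Sum of ASFRs = 114.1 + 169.3 + 181.8 + 116.7 + 46.3 + 12.1 = 640.3
  TFR = 5 × 640.3 / 1000 = 3.2015
Rural:
  Sum of ASFRs = 22.5 + 60.6 + 84.5 + 78.5 + 30.8 + 8.9 = 285.8
  TFR = 5 × 285.8 / 1000 = 1.429
Difference = 3.2015 − 1.429 = 1.7725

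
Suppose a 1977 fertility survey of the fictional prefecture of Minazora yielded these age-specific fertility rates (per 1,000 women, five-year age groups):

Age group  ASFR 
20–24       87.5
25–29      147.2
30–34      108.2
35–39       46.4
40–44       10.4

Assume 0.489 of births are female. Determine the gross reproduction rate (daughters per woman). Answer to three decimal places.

Proportion female at birth = 0.489.
Sum of ASFRs = 87.5 + 147.2 + 108.2 + 46.4 + 10.4 = 399.7
TFR = 5 × 399.7 / 1000 = 1.9985
GRR = 0.489 × 1.9985 = 0.97727

0.977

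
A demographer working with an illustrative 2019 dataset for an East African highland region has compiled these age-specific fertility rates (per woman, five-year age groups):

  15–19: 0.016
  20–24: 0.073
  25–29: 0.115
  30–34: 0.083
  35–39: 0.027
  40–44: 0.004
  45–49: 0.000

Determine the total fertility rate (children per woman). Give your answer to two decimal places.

1.59

Sum of ASFRs = 0.016 + 0.073 + 0.115 + 0.083 + 0.027 + 0.004 + 0.000 = 0.318
TFR = 5 × 0.318 = 1.59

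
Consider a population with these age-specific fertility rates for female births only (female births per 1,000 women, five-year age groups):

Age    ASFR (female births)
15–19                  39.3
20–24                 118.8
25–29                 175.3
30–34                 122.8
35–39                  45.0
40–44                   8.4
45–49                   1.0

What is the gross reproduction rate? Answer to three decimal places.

2.553

Sum of female ASFRs = 39.3 + 118.8 + 175.3 + 122.8 + 45.0 + 8.4 + 1.0 = 510.6
GRR = 5 × 510.6 / 1000 = 2.553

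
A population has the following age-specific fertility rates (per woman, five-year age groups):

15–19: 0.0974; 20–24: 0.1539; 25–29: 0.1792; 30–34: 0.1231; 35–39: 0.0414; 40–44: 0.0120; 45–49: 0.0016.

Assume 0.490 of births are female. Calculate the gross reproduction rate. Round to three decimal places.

1.491

Proportion female at birth = 0.490.
Sum of ASFRs = 0.0974 + 0.1539 + 0.1792 + 0.1231 + 0.0414 + 0.0120 + 0.0016 = 0.6086
TFR = 5 × 0.6086 = 3.043
GRR = 0.490 × 3.043 = 1.49107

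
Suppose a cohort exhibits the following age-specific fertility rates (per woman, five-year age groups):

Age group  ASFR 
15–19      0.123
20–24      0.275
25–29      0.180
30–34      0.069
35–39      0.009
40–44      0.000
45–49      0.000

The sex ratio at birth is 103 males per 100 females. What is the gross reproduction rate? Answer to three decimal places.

Proportion female at birth = 100 / (100 + 103) = 0.49261.
Sum of ASFRs = 0.123 + 0.275 + 0.180 + 0.069 + 0.009 + 0.000 + 0.000 = 0.656
TFR = 5 × 0.656 = 3.28
GRR = 0.49261 × 3.28 = 1.61576

1.616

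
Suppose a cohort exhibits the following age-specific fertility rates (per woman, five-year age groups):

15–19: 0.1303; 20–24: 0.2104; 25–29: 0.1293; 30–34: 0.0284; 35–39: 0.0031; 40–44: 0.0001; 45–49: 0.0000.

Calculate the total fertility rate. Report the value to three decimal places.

2.508

Sum of ASFRs = 0.1303 + 0.2104 + 0.1293 + 0.0284 + 0.0031 + 0.0001 + 0.0000 = 0.5016
TFR = 5 × 0.5016 = 2.508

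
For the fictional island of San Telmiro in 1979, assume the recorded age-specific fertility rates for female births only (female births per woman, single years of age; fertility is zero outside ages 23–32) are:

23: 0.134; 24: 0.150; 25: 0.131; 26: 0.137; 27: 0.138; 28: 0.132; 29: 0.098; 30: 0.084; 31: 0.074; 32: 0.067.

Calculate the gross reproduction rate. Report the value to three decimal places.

Sum of female ASFRs = 0.134 + 0.150 + 0.131 + 0.137 + 0.138 + 0.132 + 0.098 + 0.084 + 0.074 + 0.067 = 1.145
GRR = 1.145

1.145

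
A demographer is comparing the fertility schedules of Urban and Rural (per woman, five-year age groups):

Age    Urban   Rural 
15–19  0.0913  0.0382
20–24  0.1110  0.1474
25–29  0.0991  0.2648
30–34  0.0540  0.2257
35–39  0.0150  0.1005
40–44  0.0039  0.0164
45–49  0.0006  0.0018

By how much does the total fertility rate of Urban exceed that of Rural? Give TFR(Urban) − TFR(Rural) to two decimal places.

Urban:
  Sum of ASFRs = 0.0913 + 0.1110 + 0.0991 + 0.0540 + 0.0150 + 0.0039 + 0.0006 = 0.3749
  TFR = 5 × 0.3749 = 1.8745
Rural:
  Sum of ASFRs = 0.0382 + 0.1474 + 0.2648 + 0.2257 + 0.1005 + 0.0164 + 0.0018 = 0.7948
  TFR = 5 × 0.7948 = 3.974
Difference = 1.8745 − 3.974 = -2.0995

-2.10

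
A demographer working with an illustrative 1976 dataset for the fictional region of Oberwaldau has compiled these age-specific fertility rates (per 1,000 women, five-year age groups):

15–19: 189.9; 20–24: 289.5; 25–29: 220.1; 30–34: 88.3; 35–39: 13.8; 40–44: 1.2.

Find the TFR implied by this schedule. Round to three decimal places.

Sum of ASFRs = 189.9 + 289.5 + 220.1 + 88.3 + 13.8 + 1.2 = 802.8
TFR = 5 × 802.8 / 1000 = 4.014

4.014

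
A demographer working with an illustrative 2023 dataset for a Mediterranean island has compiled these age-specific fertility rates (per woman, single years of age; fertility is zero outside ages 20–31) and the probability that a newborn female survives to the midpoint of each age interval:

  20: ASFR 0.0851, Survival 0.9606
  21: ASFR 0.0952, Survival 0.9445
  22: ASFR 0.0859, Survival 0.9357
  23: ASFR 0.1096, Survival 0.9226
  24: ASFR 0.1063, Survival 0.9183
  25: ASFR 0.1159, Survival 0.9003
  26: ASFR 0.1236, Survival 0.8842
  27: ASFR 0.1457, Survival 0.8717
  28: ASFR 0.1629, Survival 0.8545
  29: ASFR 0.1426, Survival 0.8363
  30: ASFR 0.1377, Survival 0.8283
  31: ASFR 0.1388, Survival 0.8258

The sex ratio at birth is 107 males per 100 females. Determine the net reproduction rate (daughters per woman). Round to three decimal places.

Proportion female at birth = 100 / (100 + 107) = 0.48309.
Survival-weighted fertility by age (1·fₓ·Sₓ):
  20: 1 × 0.0851 × 0.9606 = 0.08175
  21: 1 × 0.0952 × 0.9445 = 0.08992
  22: 1 × 0.0859 × 0.9357 = 0.08038
  23: 1 × 0.1096 × 0.9226 = 0.10112
  24: 1 × 0.1063 × 0.9183 = 0.09762
  25: 1 × 0.1159 × 0.9003 = 0.10434
  26: 1 × 0.1236 × 0.8842 = 0.10929
  27: 1 × 0.1457 × 0.8717 = 0.12701
  28: 1 × 0.1629 × 0.8545 = 0.13920
  29: 1 × 0.1426 × 0.8363 = 0.11926
  30: 1 × 0.1377 × 0.8283 = 0.11406
  31: 1 × 0.1388 × 0.8258 = 0.11462
Sum = 1.27857
NRR = 0.48309 × 1.27857 = 0.61766
NRR < 1, so the cohort does not fully replace itself.

0.618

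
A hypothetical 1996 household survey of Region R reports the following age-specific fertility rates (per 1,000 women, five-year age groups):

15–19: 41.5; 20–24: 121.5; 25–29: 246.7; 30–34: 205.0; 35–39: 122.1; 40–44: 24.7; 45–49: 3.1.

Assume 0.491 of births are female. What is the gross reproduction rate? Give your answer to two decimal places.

1.88

Proportion female at birth = 0.491.
Sum of ASFRs = 41.5 + 121.5 + 246.7 + 205.0 + 122.1 + 24.7 + 3.1 = 764.6
TFR = 5 × 764.6 / 1000 = 3.823
GRR = 0.491 × 3.823 = 1.87709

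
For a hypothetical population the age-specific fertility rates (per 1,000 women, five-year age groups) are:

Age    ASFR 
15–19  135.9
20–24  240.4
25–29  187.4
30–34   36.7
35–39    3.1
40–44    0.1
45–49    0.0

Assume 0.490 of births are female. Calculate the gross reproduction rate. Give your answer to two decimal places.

Proportion female at birth = 0.490.
Sum of ASFRs = 135.9 + 240.4 + 187.4 + 36.7 + 3.1 + 0.1 + 0.0 = 603.6
TFR = 5 × 603.6 / 1000 = 3.018
GRR = 0.490 × 3.018 = 1.47882

1.48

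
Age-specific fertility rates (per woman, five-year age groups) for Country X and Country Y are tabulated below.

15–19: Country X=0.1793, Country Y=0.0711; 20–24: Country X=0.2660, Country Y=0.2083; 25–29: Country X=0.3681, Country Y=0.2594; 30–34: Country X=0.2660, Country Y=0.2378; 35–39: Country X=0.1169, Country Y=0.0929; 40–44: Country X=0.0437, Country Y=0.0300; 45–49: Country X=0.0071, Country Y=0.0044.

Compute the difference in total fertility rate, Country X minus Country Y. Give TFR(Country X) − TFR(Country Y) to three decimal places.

1.716

Country X:
  Sum of ASFRs = 0.1793 + 0.2660 + 0.3681 + 0.2660 + 0.1169 + 0.0437 + 0.0071 = 1.2471
  TFR = 5 × 1.2471 = 6.2355
Country Y:
  Sum of ASFRs = 0.0711 + 0.2083 + 0.2594 + 0.2378 + 0.0929 + 0.0300 + 0.0044 = 0.9039
  TFR = 5 × 0.9039 = 4.5195
Difference = 6.2355 − 4.5195 = 1.716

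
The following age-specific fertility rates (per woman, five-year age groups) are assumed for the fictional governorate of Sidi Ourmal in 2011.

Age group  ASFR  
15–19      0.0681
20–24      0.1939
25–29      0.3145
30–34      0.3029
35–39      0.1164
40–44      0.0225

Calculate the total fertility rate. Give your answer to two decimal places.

5.09

Sum of ASFRs = 0.0681 + 0.1939 + 0.3145 + 0.3029 + 0.1164 + 0.0225 = 1.0183
TFR = 5 × 1.0183 = 5.0915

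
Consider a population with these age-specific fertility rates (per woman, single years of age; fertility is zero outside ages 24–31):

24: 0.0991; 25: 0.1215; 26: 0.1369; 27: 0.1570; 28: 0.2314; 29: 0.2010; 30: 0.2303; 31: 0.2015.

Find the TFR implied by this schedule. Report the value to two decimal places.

Sum of ASFRs = 0.0991 + 0.1215 + 0.1369 + 0.1570 + 0.2314 + 0.2010 + 0.2303 + 0.2015 = 1.3787
TFR = 1.3787

1.38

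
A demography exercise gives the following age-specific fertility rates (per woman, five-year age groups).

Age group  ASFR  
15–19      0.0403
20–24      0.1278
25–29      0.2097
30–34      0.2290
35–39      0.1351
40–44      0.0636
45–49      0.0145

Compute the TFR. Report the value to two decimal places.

Sum of ASFRs = 0.0403 + 0.1278 + 0.2097 + 0.2290 + 0.1351 + 0.0636 + 0.0145 = 0.8200
TFR = 5 × 0.8200 = 4.1

4.10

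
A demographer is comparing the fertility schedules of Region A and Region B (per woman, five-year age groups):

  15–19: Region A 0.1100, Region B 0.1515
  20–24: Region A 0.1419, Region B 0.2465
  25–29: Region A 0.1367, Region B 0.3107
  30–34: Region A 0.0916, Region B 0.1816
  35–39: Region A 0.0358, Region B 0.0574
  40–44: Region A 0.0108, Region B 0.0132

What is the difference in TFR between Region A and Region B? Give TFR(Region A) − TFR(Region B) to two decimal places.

Region A:
  Sum of ASFRs = 0.1100 + 0.1419 + 0.1367 + 0.0916 + 0.0358 + 0.0108 = 0.5268
  TFR = 5 × 0.5268 = 2.634
Region B:
  Sum of ASFRs = 0.1515 + 0.2465 + 0.3107 + 0.1816 + 0.0574 + 0.0132 = 0.9609
  TFR = 5 × 0.9609 = 4.8045
Difference = 2.634 − 4.8045 = -2.1705

-2.17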